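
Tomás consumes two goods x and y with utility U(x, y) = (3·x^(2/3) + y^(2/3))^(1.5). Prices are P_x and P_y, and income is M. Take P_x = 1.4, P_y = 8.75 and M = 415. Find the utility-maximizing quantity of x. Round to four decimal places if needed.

x* = 296.1478

Numerically y/x = 0.000152, so x* = 415/(1.4 + 8.75·0.000152) = 296.1478.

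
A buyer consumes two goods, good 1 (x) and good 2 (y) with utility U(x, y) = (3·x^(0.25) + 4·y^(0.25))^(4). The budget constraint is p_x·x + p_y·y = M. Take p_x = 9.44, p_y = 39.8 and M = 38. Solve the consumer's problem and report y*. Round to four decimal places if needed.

MU_x ∝ 3·x^(-0.75), MU_y ∝ 4·y^(-0.75), so MRS = (3/4)·(y/x)^(0.75) = p_x/p_y.
Hence y/x = ((4/3)·p_x/p_y)^(1/(0.75)), i.e. raised to the 4/3 power.
Substitute y = (y/x)·x into the budget: x* = M/(p_x + p_y·(y/x)).
Numerically y/x = 0.215462, so x* = 38/(9.44 + 39.8·0.215462) = 2.1093 and y* = 0.215462·2.1093 = 0.4545.

y* = 0.4545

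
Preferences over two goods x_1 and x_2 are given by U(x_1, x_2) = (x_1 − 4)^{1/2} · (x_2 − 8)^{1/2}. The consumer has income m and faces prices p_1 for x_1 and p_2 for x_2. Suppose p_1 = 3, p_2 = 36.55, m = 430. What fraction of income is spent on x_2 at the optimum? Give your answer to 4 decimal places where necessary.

MRS = (x_2−8)/(x_1−4). Tangency with p_1/p_2 gives x_2−8 = (p_1/p_2)·(x_1−4).
Substituting into the budget: x_1* = 4 + 0.5·(m − 4·p_1 − 8·p_2)/p_1, and x_2* = 8 + 0.5·(…)/p_2.
Discretionary income = 430 − 4·3 − 8·36.55 = 125.6; x_1* = 4 + 0.5·125.6/3 = 24.9333; x_2* = 8 + 0.5·125.6/36.55 = 9.7182.
Expenditure on x_2: 36.55·9.7182 = 355.2; share = 0.826.

share on x_2 = 0.826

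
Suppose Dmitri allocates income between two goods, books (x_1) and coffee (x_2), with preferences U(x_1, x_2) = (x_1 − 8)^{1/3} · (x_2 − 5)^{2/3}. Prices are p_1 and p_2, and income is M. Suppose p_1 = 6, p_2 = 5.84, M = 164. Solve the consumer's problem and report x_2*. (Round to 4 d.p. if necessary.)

This is Cobb-Douglas in (x_1−8, x_2−5): tangency gives 1/3·p_2·(x_2−5) = 2/3·p_1·(x_1−8).
After buying the subsistence bundle (8, 5), a share 1/3 of the remaining income goes to x_1: x_1* = 8 + 1/3·(M − 8p_1 − 5p_2)/p_1.
Discretionary income = 164 − 8·6 − 5·5.84 = 86.8; x_2* = 5 + 2/3·86.8/5.84 = 14.9087.

x_2* = 14.9087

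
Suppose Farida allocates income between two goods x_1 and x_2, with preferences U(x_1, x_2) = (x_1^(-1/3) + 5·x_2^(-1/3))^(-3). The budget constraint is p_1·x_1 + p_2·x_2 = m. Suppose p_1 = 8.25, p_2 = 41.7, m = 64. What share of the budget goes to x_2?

share on x_2 = 0.8337

From the CES first-order condition, (1/5)·(x_2/x_1)^(4/3) = p_1/p_2.
Hence x_2/x_1 = (5·p_1/p_2)^(1/(4/3)), i.e. raised to the 0.75 power.
Substitute x_2 = (x_2/x_1)·x_1 into the budget: x_1* = m/(p_1 + p_2·(x_2/x_1)).
Numerically x_2/x_1 = 0.991896, so x_1* = 64/(8.25 + 41.7·0.991896) = 1.29 and x_2* = 0.991896·1.29 = 1.2796.
Expenditure on x_2: 41.7·1.2796 = 53.3574; share = 0.8337.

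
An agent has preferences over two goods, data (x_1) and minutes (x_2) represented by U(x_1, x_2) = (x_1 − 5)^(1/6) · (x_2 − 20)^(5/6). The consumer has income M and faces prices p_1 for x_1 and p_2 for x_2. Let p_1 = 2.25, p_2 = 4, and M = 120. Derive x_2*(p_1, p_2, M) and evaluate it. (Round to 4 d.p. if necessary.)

x_2* = 25.9896

MRS = (1/5)·(x_2−20)/(x_1−5). Tangency with p_1/p_2 gives x_2−20 = 5·(p_1/p_2)·(x_1−5).
After buying the subsistence bundle (5, 20), a share 1/6 of the remaining income goes to x_1: x_1* = 5 + 1/6·(M − 5p_1 − 20p_2)/p_1.
Discretionary income = 120 − 5·2.25 − 20·4 = 28.75; x_2* = 20 + 5/6·28.75/4 = 25.9896.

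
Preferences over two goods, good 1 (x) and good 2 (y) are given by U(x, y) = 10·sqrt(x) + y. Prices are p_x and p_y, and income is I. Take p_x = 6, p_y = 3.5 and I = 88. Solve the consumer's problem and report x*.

x* = 8.5069

Set MRS = p_x/p_y: 5·x^(−1/2) = p_x/p_y.
Thus x* = (5·p_y/p_x)² — independent of I — with the rest of income spent on y.
Plugging in: x* = (5·3.5/6)² = 8.5069.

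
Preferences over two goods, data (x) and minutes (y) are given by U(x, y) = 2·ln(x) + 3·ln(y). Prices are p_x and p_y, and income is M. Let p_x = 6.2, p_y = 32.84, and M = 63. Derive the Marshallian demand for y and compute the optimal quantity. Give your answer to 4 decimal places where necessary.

y* = 1.151

Tangency: MRS = (2/3)·y/x = p_x/p_y.
Rearranging, p_y·y = (3/2)·p_x·x. Substituting into the budget gives p_x·x·(1 + (3/2)) = M.
Demand: x*(p_x,p_y,M) = 0.4·M/p_x and y* = 0.6·M/p_y.
At p_x=6.2, p_y=32.84, M=63: y* = 0.6·63/32.84 = 1.151.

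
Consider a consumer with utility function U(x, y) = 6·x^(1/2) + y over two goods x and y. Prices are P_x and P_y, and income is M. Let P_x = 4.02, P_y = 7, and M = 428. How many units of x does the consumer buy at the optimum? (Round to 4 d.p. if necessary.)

MU_x = 3/√x, MU_y = 1. Tangency: 3/√x = P_x/P_y.
Thus x* = (3·P_y/P_x)² — independent of M — with the rest of income spent on y.
Plugging in: x* = (3·7/4.02)² = 27.2889.

x* = 27.2889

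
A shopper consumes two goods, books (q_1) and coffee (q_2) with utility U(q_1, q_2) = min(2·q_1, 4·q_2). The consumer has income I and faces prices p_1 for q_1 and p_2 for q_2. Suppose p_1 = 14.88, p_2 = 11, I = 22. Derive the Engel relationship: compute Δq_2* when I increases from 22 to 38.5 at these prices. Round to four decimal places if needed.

Δq_2* = 0.4048

With perfect complements, no substitution: consume in ratio q_1:q_2 = 4:2.
Budget: p_1·q_1 + p_2·(1/2)·q_1 = I, so (4·p_1 + 2·p_2)·q_1 = 4·I.
Demand: q_1*(p_1,p_2,I) = 4·I/(4·p_1 + 2·p_2), q_2* = 2·I/(4·p_1 + 2·p_2).
Here 4·14.88 + 2·11 = 81.52, giving q_2* = 0.5397.
At I' = 38.5: q_2* = 0.9446. Change: 0.9446 − 0.5397 = 0.4048.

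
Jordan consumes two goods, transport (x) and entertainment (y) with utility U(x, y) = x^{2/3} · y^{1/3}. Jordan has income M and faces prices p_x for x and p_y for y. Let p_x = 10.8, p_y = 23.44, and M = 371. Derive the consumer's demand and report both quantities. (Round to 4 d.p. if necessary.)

The MRS is 2·y/x. Set MRS = p_x/p_y.
So 2/3·p_y·y = 1/3·p_x·x; combined with the budget, a share 2/3 of income goes to x.
Demand: x*(p_x,p_y,M) = 2/3·M/p_x and y* = 1/3·M/p_y.
At p_x=10.8, p_y=23.44, M=371: x* = 2/3·371/10.8 = 22.9012, y* = 5.2759.

x* = 22.9012, y* = 5.2759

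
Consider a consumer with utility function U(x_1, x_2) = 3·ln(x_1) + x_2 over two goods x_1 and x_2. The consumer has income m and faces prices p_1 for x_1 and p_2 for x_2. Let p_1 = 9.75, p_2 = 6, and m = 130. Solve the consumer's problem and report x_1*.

MU_x_1 = 3/x_1, MU_x_2 = 1. Tangency: 3/x_1 = p_1/p_2.
So x_1*(p_1,p_2) = 3·p_2/p_1, independent of income; and x_2* = (m − 3·p_2)/p_2.
At the given prices: x_1* = 3·6/9.75 = 1.8462.

x_1* = 1.8462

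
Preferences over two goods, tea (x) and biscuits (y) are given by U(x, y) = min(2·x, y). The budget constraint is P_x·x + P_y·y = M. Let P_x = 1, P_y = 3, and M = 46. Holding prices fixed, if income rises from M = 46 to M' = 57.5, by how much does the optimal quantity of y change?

Δy* = 3.2857

With perfect complements, no substitution: consume in ratio x:y = 1:2.
Budget: P_x·x + P_y·2·x = M, so (P_x + 2·P_y)·x = M.
Demand: x*(P_x,P_y,M) = M/(P_x + 2·P_y), y* = 2·M/(P_x + 2·P_y).
Here 1 + 2·3 = 7, giving y* = 13.1429.
At M' = 57.5: y* = 16.4286. Change: 16.4286 − 13.1429 = 3.2857.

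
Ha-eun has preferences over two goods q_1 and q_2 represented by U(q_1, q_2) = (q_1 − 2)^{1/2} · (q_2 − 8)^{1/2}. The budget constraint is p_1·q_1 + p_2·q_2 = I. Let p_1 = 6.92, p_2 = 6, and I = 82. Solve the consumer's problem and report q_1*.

MRS = (q_2−8)/(q_1−2). Tangency with p_1/p_2 gives q_2−8 = (p_1/p_2)·(q_1−2).
After buying the subsistence bundle (2, 8), a share 0.5 of the remaining income goes to q_1: q_1* = 2 + 0.5·(I − 2p_1 − 8p_2)/p_1.
Discretionary income = 82 − 2·6.92 − 8·6 = 20.16; q_1* = 2 + 0.5·20.16/6.92 = 3.4566.

q_1* = 3.4566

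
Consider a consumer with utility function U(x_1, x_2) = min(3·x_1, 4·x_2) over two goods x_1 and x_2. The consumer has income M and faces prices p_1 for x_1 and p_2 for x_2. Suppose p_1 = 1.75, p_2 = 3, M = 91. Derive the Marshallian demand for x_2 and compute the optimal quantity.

Demand: x_1*(p_1,p_2,M) = 4·M/(4·p_1 + 3·p_2), x_2* = 3·M/(4·p_1 + 3·p_2).
Here 4·1.75 + 3·3 = 16, giving x_2* = 17.0625.

x_2* = 17.0625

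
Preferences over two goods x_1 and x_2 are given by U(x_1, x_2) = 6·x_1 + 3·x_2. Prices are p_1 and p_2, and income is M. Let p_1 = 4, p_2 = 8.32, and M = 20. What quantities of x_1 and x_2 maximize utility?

x_1 gives more utility per dollar, so spend all income on x_1: x_1* = M/p_1, x_2* = 0.
Numerically: x_1* = 5, x_2* = 0.

x_1* = 5, x_2* = 0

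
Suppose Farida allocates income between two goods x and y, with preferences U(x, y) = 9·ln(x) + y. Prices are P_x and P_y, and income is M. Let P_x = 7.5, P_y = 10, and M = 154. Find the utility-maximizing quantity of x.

x* = 12

Set MRS = P_x/P_y: (9/x)/1 = P_x/P_y.
So x*(P_x,P_y) = 9·P_y/P_x, independent of income; and y* = (M − 9·P_y)/P_y.
At the given prices: x* = 9·10/7.5 = 12.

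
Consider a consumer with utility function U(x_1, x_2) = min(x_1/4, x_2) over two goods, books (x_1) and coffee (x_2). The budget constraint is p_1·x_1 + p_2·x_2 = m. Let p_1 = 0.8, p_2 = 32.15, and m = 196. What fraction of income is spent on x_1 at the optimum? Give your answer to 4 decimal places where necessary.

share on x_1 = 0.0905

Leontief preferences: the optimum is at the kink where x_1/4 = x_2/1, i.e. x_2 = (1/4)·x_1.
Budget: p_1·x_1 + p_2·(1/4)·x_1 = m, so (4·p_1 + p_2)·x_1 = 4·m.
Demand: x_1*(p_1,p_2,m) = 4·m/(4·p_1 + p_2), x_2* = m/(4·p_1 + p_2).
Here 4·0.8 + 32.15 = 35.35, giving x_1* = 22.1782 and x_2* = 5.5446.
Expenditure on x_1: 0.8·22.1782 = 17.7426; share = 0.0905.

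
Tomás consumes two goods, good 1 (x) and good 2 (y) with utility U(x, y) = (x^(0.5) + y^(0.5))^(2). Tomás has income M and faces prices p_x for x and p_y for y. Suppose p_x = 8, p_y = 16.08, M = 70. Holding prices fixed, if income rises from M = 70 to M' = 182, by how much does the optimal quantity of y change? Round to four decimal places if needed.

Δy* = 2.314

From the CES first-order condition, (y/x)^(0.5) = p_x/p_y.
Solve for the ratio: y/x = [p_x/p_y]^(2).
Substitute y = (y/x)·x into the budget: x* = M/(p_x + p_y·(y/x)).
Numerically y/x = 0.247519, so x* = 70/(8 + 16.08·0.247519) = 5.843 and y* = 0.247519·5.843 = 1.4463.
At M' = 182: y* = 3.7603. Change: 3.7603 − 1.4463 = 2.314.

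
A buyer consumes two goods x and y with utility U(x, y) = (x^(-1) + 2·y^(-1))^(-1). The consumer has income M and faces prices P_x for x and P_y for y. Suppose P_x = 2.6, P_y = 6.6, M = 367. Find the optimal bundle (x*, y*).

From the CES first-order condition, (1/2)·(y/x)^(2) = P_x/P_y.
Hence y/x = (2·P_x/P_y)^(1/(2)), i.e. raised to the 0.5 power.
Substitute y = (y/x)·x into the budget: x* = M/(P_x + P_y·(y/x)).
Numerically y/x = 0.887625, so x* = 367/(2.6 + 6.6·0.887625) = 43.3892 and y* = 0.887625·43.3892 = 38.5133.

x* = 43.3892, y* = 38.5133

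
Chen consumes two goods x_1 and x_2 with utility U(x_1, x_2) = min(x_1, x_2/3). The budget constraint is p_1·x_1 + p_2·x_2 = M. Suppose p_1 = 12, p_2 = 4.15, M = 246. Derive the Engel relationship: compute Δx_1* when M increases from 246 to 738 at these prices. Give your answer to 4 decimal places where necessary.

With perfect complements, no substitution: consume in ratio x_1:x_2 = 1:3.
Budget: p_1·x_1 + p_2·3·x_1 = M, so (p_1 + 3·p_2)·x_1 = M.
Demand: x_1*(p_1,p_2,M) = M/(p_1 + 3·p_2), x_2* = 3·M/(p_1 + 3·p_2).
Here 12 + 3·4.15 = 24.45, giving x_1* = 10.0613.
At M' = 738: x_1* = 30.184. Change: 30.184 − 10.0613 = 20.1227.

Δx_1* = 20.1227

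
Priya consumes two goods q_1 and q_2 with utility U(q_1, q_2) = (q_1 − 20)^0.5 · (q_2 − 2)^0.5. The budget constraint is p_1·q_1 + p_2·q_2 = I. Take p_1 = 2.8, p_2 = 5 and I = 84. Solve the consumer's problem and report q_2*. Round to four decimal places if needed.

This is Cobb-Douglas in (q_1−20, q_2−2): tangency gives 0.5·p_2·(q_2−2) = 0.5·p_1·(q_1−20).
After buying the subsistence bundle (20, 2), a share 0.5 of the remaining income goes to q_1: q_1* = 20 + 0.5·(I − 20p_1 − 2p_2)/p_1.
Discretionary income = 84 − 20·2.8 − 2·5 = 18; q_2* = 2 + 0.5·18/5 = 3.8.

q_2* = 3.8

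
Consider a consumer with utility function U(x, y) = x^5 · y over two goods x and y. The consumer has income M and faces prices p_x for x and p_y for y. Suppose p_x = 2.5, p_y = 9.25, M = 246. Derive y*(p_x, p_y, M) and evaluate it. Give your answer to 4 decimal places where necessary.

At p_x=2.5, p_y=9.25, M=246: y* = 1/6·246/9.25 = 4.4324.

y* = 4.4324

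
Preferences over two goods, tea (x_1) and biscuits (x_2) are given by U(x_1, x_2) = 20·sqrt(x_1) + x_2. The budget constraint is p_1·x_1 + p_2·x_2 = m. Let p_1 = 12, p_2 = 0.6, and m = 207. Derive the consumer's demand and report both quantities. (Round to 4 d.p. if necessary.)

x_1* = 0.25, x_2* = 340

MU_x_1 = 10/√x_1, MU_x_2 = 1. Tangency: 10/√x_1 = p_1/p_2.
Solve: √x_1 = 10·p_2/p_1, so x_1*(p_1,p_2) = (10·p_2/p_1)², and x_2* = (m − p_1·x_1*)/p_2.
Plugging in: x_1* = (10·0.6/12)² = 0.25, x_2* = 340.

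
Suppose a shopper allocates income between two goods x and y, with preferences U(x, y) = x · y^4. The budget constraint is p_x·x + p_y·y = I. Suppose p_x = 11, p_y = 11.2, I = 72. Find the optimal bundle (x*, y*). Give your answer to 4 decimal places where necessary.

Tangency: MRS = (1/4)·y/x = p_x/p_y.
So p_y·y = 4·p_x·x; combined with the budget, a share 0.2 of income goes to x.
Demand: x*(p_x,p_y,I) = 0.2·I/p_x and y* = 0.8·I/p_y.
At p_x=11, p_y=11.2, I=72: x* = 0.2·72/11 = 1.3091, y* = 5.1429.

x* = 1.3091, y* = 5.1429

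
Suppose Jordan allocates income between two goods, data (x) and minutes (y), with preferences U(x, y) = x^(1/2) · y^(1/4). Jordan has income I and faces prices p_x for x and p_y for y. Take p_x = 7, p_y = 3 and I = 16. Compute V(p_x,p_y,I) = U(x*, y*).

The MRS is 2·y/x. Set MRS = p_x/p_y.
Rearranging, p_y·y = (1/2)·p_x·x. Substituting into the budget gives p_x·x·(1 + (1/2)) = I.
Demand: x*(p_x,p_y,I) = 2/3·I/p_x and y* = 1/3·I/p_y.
At p_x=7, p_y=3, I=16: x* = 2/3·16/7 = 1.5238, y* = 1.7778.
Utility at the optimum: U(1.5238, 1.7778) = 1.4254.

V = 1.4254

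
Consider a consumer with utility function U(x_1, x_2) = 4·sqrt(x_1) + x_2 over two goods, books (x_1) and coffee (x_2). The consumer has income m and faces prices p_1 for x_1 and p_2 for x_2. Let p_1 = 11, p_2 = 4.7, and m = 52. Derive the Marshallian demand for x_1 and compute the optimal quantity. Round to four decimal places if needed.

x_1* = 0.7302

Set MRS = p_1/p_2: 2·x_1^(−1/2) = p_1/p_2.
Thus x_1* = (2·p_2/p_1)² — independent of m — with the rest of income spent on x_2.
Plugging in: x_1* = (2·4.7/11)² = 0.7302.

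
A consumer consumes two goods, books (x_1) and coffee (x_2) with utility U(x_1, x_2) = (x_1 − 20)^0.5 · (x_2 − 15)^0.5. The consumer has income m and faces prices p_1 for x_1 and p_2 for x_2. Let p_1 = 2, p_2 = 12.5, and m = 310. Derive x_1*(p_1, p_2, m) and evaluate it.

x_1* = 40.625

This is Cobb-Douglas in (x_1−20, x_2−15): tangency gives 0.5·p_2·(x_2−15) = 0.5·p_1·(x_1−20).
Substituting into the budget: x_1* = 20 + 0.5·(m − 20·p_1 − 15·p_2)/p_1, and x_2* = 15 + 0.5·(…)/p_2.
Discretionary income = 310 − 20·2 − 15·12.5 = 82.5; x_1* = 20 + 0.5·82.5/2 = 40.625.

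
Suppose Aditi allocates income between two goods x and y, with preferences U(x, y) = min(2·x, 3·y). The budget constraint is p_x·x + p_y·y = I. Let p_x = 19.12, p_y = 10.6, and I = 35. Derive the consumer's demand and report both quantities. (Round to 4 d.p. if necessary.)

x* = 1.3366, y* = 0.891

Leontief preferences: the optimum is at the kink where x/3 = y/2, i.e. y = (2/3)·x.
Budget: p_x·x + p_y·(2/3)·x = I, so (3·p_x + 2·p_y)·x = 3·I.
Demand: x*(p_x,p_y,I) = 3·I/(3·p_x + 2·p_y), y* = 2·I/(3·p_x + 2·p_y).
Here 3·19.12 + 2·10.6 = 78.56, giving x* = 1.3366 and y* = 0.891.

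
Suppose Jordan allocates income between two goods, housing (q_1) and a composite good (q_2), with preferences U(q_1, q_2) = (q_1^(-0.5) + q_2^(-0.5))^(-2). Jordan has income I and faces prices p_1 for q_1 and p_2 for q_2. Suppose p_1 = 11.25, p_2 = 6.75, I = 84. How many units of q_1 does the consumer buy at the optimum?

q_1* = 4.0504

From the CES first-order condition, (q_2/q_1)^(1.5) = p_1/p_2.
Hence q_2/q_1 = (p_1/p_2)^(1/(1.5)), i.e. raised to the 2/3 power.
Substitute q_2 = (q_2/q_1)·q_1 into the budget: q_1* = I/(p_1 + p_2·(q_2/q_1)).
Numerically q_2/q_1 = 1.405721, so q_1* = 84/(11.25 + 6.75·1.405721) = 4.0504.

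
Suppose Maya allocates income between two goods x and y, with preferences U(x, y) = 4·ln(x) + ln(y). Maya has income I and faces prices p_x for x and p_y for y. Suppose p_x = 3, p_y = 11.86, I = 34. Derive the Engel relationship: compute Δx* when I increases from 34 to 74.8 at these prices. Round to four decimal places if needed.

Δx* = 10.88

MU_x/MU_y = (4·y)/(x); tangency sets this equal to p_x/p_y.
Rearranging, p_y·y = (1/4)·p_x·x. Substituting into the budget gives p_x·x·(1 + (1/4)) = I.
Demand: x*(p_x,p_y,I) = 0.8·I/p_x and y* = 0.2·I/p_y.
At p_x=3, p_y=11.86, I=34: x* = 0.8·34/3 = 9.0667.
At I' = 74.8: x* = 19.9467. Change: 19.9467 − 9.0667 = 10.88.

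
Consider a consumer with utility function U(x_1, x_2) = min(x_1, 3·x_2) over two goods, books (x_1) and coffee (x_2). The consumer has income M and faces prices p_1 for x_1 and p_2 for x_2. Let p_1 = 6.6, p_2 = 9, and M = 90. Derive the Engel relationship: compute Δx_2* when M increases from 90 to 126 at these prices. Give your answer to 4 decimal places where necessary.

Δx_2* = 1.25

Leontief preferences: the optimum is at the kink where x_1/3 = x_2/1, i.e. x_2 = (1/3)·x_1.
Budget: p_1·x_1 + p_2·(1/3)·x_1 = M, so (3·p_1 + p_2)·x_1 = 3·M.
Demand: x_1*(p_1,p_2,M) = 3·M/(3·p_1 + p_2), x_2* = M/(3·p_1 + p_2).
Here 3·6.6 + 9 = 28.8, giving x_2* = 3.125.
At M' = 126: x_2* = 4.375. Change: 4.375 − 3.125 = 1.25.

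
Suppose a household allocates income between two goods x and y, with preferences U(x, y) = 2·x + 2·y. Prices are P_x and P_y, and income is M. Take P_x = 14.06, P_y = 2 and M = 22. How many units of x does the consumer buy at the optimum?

Linear utility — the consumer picks whichever good has higher MU/price: 2/14.06 = 0.1422 vs 2/2 = 1.
y gives more utility per dollar, so spend all income on y: y* = M/P_y, x* = 0.
Numerically: x* = 0, y* = 11.

x* = 0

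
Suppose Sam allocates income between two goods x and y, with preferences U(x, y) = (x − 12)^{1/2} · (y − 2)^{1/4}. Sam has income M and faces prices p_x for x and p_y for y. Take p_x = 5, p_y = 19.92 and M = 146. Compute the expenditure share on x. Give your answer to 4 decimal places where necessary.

share on x = 0.6217

After buying the subsistence bundle (12, 2), a share 2/3 of the remaining income goes to x: x* = 12 + 2/3·(M − 12p_x − 2p_y)/p_x.
Discretionary income = 146 − 12·5 − 2·19.92 = 46.16; x* = 12 + 2/3·46.16/5 = 18.1547; y* = 2 + 1/3·46.16/19.92 = 2.7724.
Expenditure on x: 5·18.1547 = 90.7733; share = 0.6217.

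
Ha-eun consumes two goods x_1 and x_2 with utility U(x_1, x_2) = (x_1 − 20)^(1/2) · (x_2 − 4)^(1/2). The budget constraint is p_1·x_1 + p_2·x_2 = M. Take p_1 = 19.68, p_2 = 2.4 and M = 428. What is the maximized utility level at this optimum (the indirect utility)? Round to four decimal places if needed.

Let x_1' = x_1−20, x_2' = x_2−4. MRS = x_2'/x_1' = p_1/p_2.
Substituting into the budget: x_1* = 20 + 0.5·(M − 20·p_1 − 4·p_2)/p_1, and x_2* = 4 + 0.5·(…)/p_2.
Discretionary income = 428 − 20·19.68 − 4·2.4 = 24.8; x_1* = 20 + 0.5·24.8/19.68 = 20.6301; x_2* = 4 + 0.5·24.8/2.4 = 9.1667.
Utility at the optimum: U(20.6301, 9.1667) = 1.8043.

V = 1.8043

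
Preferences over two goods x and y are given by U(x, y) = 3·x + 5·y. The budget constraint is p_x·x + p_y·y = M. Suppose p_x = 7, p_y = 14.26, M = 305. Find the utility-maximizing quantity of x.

Numerically: x* = 43.5714, y* = 0.

x* = 43.5714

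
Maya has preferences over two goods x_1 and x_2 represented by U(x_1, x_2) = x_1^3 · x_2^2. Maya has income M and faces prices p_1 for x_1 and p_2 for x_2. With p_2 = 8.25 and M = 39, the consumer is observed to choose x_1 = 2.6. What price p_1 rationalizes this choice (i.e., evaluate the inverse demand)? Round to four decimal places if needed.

The MRS is (3/2)·x_2/x_1. Set MRS = p_1/p_2.
So 3·p_2·x_2 = 2·p_1·x_1; combined with the budget, a share 0.6 of income goes to x_1.
Demand: x_1*(p_1,p_2,M) = 0.6·M/p_1 and x_2* = 0.4·M/p_2.
Set x_1* = 2.6 in the demand function and solve for p_1: p_1 = 9.

p_1 = 9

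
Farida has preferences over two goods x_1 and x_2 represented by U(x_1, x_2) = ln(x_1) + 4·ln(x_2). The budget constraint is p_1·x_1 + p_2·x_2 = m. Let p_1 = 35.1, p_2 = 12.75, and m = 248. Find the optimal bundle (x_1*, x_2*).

x_1* = 1.4131, x_2* = 15.5608

The MRS is (1/4)·x_2/x_1. Set MRS = p_1/p_2.
Rearranging, p_2·x_2 = 4·p_1·x_1. Substituting into the budget gives p_1·x_1·(1 + 4) = m.
Demand: x_1*(p_1,p_2,m) = 0.2·m/p_1 and x_2* = 0.8·m/p_2.
At p_1=35.1, p_2=12.75, m=248: x_1* = 0.2·248/35.1 = 1.4131, x_2* = 15.5608.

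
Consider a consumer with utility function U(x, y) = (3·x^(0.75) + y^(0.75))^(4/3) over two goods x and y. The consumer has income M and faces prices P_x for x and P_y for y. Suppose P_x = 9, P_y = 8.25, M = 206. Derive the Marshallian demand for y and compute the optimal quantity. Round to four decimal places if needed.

y* = 0.3939

MU_x ∝ 3·x^(-0.25), MU_y ∝ y^(-0.25), so MRS = 3·(y/x)^(0.25) = P_x/P_y.
Solve for the ratio: y/x = [(1/3)·P_x/P_y]^(4).
With the ratio pinned down, the budget gives x* = M/(P_x + P_y·(y/x)) and y* = (y/x)·x*.
Numerically y/x = 0.017485, so x* = 206/(9 + 8.25·0.017485) = 22.5278 and y* = 0.017485·22.5278 = 0.3939.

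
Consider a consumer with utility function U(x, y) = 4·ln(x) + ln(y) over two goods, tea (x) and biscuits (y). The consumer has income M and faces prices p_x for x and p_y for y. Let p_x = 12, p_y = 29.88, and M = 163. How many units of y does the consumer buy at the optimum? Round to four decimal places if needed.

Demand: x*(p_x,p_y,M) = 0.8·M/p_x and y* = 0.2·M/p_y.
At p_x=12, p_y=29.88, M=163: y* = 0.2·163/29.88 = 1.091.

y* = 1.091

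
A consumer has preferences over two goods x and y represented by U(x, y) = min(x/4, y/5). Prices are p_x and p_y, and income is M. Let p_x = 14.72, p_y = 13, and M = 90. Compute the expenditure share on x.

Here 4·14.72 + 5·13 = 123.88, giving x* = 2.906 and y* = 3.6325.
Expenditure on x: 14.72·2.906 = 42.7769; share = 0.4753.

share on x = 0.4753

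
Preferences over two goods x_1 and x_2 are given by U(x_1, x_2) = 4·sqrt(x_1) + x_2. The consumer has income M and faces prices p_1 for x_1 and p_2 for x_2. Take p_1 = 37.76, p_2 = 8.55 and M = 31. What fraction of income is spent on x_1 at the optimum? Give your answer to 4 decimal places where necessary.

Utility is quasi-linear in x_2; the FOC for x_1 is 2/√x_1 = p_1/p_2.
Thus x_1* = (2·p_2/p_1)² — independent of M — with the rest of income spent on x_2.
Plugging in: x_1* = (2·8.55/37.76)² = 0.2051, x_2* = 2.72.
Expenditure on x_1: 37.76·0.2051 = 7.7439; share = 0.2498.

share on x_1 = 0.2498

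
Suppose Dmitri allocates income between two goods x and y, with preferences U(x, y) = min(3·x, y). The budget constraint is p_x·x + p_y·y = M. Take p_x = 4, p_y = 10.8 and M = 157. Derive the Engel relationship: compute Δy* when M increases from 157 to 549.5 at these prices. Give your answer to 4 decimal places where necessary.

With perfect complements, no substitution: consume in ratio x:y = 1:3.
Budget: p_x·x + p_y·3·x = M, so (p_x + 3·p_y)·x = M.
Demand: x*(p_x,p_y,M) = M/(p_x + 3·p_y), y* = 3·M/(p_x + 3·p_y).
Here 4 + 3·10.8 = 36.4, giving y* = 12.9396.
At M' = 549.5: y* = 45.2885. Change: 45.2885 − 12.9396 = 32.3489.

Δy* = 32.3489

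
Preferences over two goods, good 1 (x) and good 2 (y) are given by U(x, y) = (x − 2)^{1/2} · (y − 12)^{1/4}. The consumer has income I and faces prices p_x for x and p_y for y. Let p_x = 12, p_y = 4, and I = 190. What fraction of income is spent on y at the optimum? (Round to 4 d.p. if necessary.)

This is Cobb-Douglas in (x−2, y−12): tangency gives 0.5·p_y·(y−12) = 0.25·p_x·(x−2).
Substituting into the budget: x* = 2 + 2/3·(I − 2·p_x − 12·p_y)/p_x, and y* = 12 + 1/3·(…)/p_y.
Discretionary income = 190 − 2·12 − 12·4 = 118; x* = 2 + 2/3·118/12 = 8.5556; y* = 12 + 1/3·118/4 = 21.8333.
Expenditure on y: 4·21.8333 = 87.3333; share = 0.4596.

share on y = 0.4596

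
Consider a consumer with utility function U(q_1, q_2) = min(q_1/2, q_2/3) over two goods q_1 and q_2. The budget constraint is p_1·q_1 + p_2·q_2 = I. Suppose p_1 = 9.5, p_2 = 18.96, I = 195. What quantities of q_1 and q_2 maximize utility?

With perfect complements, no substitution: consume in ratio q_1:q_2 = 2:3.
Budget: p_1·q_1 + p_2·(3/2)·q_1 = I, so (2·p_1 + 3·p_2)·q_1 = 2·I.
Demand: q_1*(p_1,p_2,I) = 2·I/(2·p_1 + 3·p_2), q_2* = 3·I/(2·p_1 + 3·p_2).
Here 2·9.5 + 3·18.96 = 75.88, giving q_1* = 5.1397 and q_2* = 7.7095.

q_1* = 5.1397, q_2* = 7.7095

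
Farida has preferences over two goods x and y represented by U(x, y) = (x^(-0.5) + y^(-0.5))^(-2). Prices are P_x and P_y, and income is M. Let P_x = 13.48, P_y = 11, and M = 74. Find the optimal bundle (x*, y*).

MRS = MU_x/MU_y = (y/x)^(1.5). Set equal to P_x/P_y.
Solve for the ratio: y/x = [P_x/P_y]^(2/3).
With the ratio pinned down, the budget gives x* = M/(P_x + P_y·(y/x)) and y* = (y/x)·x*.
Numerically y/x = 1.145156, so x* = 74/(13.48 + 11·1.145156) = 2.8378 and y* = 1.145156·2.8378 = 3.2497.

x* = 2.8378, y* = 3.2497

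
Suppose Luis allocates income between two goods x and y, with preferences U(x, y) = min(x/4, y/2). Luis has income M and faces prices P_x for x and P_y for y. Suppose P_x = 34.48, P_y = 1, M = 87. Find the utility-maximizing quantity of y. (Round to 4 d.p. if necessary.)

y* = 1.2436

Leontief preferences: the optimum is at the kink where x/4 = y/2, i.e. y = (1/2)·x.
Budget: P_x·x + P_y·(1/2)·x = M, so (4·P_x + 2·P_y)·x = 4·M.
Demand: x*(P_x,P_y,M) = 4·M/(4·P_x + 2·P_y), y* = 2·M/(4·P_x + 2·P_y).
Here 4·34.48 + 2·1 = 139.92, giving y* = 1.2436.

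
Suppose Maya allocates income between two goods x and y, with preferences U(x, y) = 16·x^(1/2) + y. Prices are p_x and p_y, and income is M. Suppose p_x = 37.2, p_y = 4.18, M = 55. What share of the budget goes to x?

Utility is quasi-linear in y; the FOC for x is 8/√x = p_x/p_y.
Thus x* = (8·p_y/p_x)² — independent of M — with the rest of income spent on y.
Plugging in: x* = (8·4.18/37.2)² = 0.8081, y* = 5.9665.
Expenditure on x: 37.2·0.8081 = 30.06; share = 0.5465.

share on x = 0.5465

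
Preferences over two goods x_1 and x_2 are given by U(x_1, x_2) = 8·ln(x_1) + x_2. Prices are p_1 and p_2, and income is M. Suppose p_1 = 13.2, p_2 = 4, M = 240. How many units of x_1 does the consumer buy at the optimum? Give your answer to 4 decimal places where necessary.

At the given prices: x_1* = 8·4/13.2 = 2.4242.

x_1* = 2.4242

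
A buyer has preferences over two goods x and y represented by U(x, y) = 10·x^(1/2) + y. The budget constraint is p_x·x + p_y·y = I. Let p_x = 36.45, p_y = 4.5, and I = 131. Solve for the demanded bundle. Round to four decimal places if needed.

x* = 0.381, y* = 26.0247

Utility is quasi-linear in y; the FOC for x is 5/√x = p_x/p_y.
Thus x* = (5·p_y/p_x)² — independent of I — with the rest of income spent on y.
Plugging in: x* = (5·4.5/36.45)² = 0.381, y* = 26.0247.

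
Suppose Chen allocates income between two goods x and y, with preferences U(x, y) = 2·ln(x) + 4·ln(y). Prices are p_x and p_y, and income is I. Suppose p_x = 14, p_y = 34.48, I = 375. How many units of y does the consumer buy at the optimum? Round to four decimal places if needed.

The MRS is (1/2)·y/x. Set MRS = p_x/p_y.
Rearranging, p_y·y = 2·p_x·x. Substituting into the budget gives p_x·x·(1 + 2) = I.
Demand: x*(p_x,p_y,I) = 1/3·I/p_x and y* = 2/3·I/p_y.
At p_x=14, p_y=34.48, I=375: y* = 2/3·375/34.48 = 7.2506.

y* = 7.2506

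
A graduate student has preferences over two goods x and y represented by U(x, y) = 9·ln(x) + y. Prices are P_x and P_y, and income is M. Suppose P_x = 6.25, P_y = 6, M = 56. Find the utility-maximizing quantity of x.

x* = 8.64

MU_x = 9/x, MU_y = 1. Tangency: 9/x = P_x/P_y.
So x*(P_x,P_y) = 9·P_y/P_x, independent of income; and y* = (M − 9·P_y)/P_y.
At the given prices: x* = 9·6/6.25 = 8.64.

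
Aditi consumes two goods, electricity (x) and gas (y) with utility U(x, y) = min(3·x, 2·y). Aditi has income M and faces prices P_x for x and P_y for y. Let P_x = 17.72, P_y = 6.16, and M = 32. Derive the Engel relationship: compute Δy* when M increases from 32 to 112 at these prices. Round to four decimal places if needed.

Δy* = 4.451

Demand: x*(P_x,P_y,M) = 2·M/(2·P_x + 3·P_y), y* = 3·M/(2·P_x + 3·P_y).
Here 2·17.72 + 3·6.16 = 53.92, giving y* = 1.7804.
At M' = 112: y* = 6.2315. Change: 6.2315 − 1.7804 = 4.451.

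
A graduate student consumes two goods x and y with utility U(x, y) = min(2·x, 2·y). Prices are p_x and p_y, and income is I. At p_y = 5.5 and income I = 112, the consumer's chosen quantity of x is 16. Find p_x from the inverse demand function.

With perfect complements, no substitution: consume in ratio x:y = 2:2.
Budget: p_x·x + p_y·x = I, so (2·p_x + 2·p_y)·x = 2·I.
Demand: x*(p_x,p_y,I) = 2·I/(2·p_x + 2·p_y), y* = 2·I/(2·p_x + 2·p_y).
Set x* = 16 in the demand function and solve for p_x: p_x = 1.5.

p_x = 1.5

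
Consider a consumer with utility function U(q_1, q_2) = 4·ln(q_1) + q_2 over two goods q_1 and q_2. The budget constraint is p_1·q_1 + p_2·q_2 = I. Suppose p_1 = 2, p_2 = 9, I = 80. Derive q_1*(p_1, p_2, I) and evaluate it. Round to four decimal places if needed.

MU_q_1 = 4/q_1, MU_q_2 = 1. Tangency: 4/q_1 = p_1/p_2.
So q_1*(p_1,p_2) = 4·p_2/p_1, independent of income; and q_2* = (I − 4·p_2)/p_2.
At the given prices: q_1* = 4·9/2 = 18.

q_1* = 18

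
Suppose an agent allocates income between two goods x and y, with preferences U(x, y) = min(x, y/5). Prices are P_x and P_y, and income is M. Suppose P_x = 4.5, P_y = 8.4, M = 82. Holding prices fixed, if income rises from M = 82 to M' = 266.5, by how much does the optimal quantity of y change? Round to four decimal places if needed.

Demand: x*(P_x,P_y,M) = M/(P_x + 5·P_y), y* = 5·M/(P_x + 5·P_y).
Here 4.5 + 5·8.4 = 46.5, giving y* = 8.8172.
At M' = 266.5: y* = 28.6559. Change: 28.6559 − 8.8172 = 19.8387.

Δy* = 19.8387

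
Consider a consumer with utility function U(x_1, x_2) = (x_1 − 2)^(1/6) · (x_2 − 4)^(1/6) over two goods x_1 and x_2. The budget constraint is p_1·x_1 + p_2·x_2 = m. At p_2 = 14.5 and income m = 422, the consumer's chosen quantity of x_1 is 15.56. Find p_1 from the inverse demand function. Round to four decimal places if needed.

p_1 = 12.5

Let x_1' = x_1−2, x_2' = x_2−4. MRS = x_2'/x_1' = p_1/p_2.
After buying the subsistence bundle (2, 4), a share 0.5 of the remaining income goes to x_1: x_1* = 2 + 0.5·(m − 2p_1 − 4p_2)/p_1.
Set x_1* = 15.56 in the demand function and solve for p_1: p_1 = 12.5.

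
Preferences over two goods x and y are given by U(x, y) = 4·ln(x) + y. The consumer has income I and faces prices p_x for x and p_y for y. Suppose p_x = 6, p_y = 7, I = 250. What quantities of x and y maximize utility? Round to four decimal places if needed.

x* = 4.6667, y* = 31.7143

MU_x = 4/x, MU_y = 1. Tangency: 4/x = p_x/p_y.
So x*(p_x,p_y) = 4·p_y/p_x, independent of income; and y* = (I − 4·p_y)/p_y.
At the given prices: x* = 4·7/6 = 4.6667, and y* = 31.7143.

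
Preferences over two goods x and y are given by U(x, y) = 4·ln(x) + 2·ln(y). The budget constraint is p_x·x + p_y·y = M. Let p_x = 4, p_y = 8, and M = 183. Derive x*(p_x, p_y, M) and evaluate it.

x* = 30.5

MU_x/MU_y = (4·y)/(2·x); tangency sets this equal to p_x/p_y.
Rearranging, p_y·y = (1/2)·p_x·x. Substituting into the budget gives p_x·x·(1 + (1/2)) = M.
Demand: x*(p_x,p_y,M) = 2/3·M/p_x and y* = 1/3·M/p_y.
At p_x=4, p_y=8, M=183: x* = 2/3·183/4 = 30.5.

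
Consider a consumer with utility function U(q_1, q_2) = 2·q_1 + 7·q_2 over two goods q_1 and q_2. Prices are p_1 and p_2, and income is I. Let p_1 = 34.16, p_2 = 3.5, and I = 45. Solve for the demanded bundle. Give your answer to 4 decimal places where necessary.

Numerically: q_1* = 0, q_2* = 12.8571.

q_1* = 0, q_2* = 12.8571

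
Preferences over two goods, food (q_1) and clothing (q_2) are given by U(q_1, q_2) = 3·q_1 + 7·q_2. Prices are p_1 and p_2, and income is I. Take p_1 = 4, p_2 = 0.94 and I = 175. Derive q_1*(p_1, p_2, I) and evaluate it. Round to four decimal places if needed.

Perfect substitutes: compare marginal utility per dollar. 3/p_1 vs 7/p_2 → 0.75 vs 7.4468.
q_2 gives more utility per dollar, so spend all income on q_2: q_2* = I/p_2, q_1* = 0.
Numerically: q_1* = 0, q_2* = 186.1702.

q_1* = 0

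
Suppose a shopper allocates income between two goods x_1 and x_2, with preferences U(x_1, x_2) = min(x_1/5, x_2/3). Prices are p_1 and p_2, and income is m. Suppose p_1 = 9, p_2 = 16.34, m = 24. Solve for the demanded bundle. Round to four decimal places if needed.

Here 5·9 + 3·16.34 = 94.02, giving x_1* = 1.2763 and x_2* = 0.7658.

x_1* = 1.2763, x_2* = 0.7658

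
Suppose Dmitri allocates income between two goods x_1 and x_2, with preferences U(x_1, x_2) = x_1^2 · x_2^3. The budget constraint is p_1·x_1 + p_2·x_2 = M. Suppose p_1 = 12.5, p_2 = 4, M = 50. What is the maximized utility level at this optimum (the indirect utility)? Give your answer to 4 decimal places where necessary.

The MRS is (2/3)·x_2/x_1. Set MRS = p_1/p_2.
So 2·p_2·x_2 = 3·p_1·x_1; combined with the budget, a share 0.4 of income goes to x_1.
Demand: x_1*(p_1,p_2,M) = 0.4·M/p_1 and x_2* = 0.6·M/p_2.
At p_1=12.5, p_2=4, M=50: x_1* = 0.4·50/12.5 = 1.6, x_2* = 7.5.
Utility at the optimum: U(1.6, 7.5) = 1080.

V = 1080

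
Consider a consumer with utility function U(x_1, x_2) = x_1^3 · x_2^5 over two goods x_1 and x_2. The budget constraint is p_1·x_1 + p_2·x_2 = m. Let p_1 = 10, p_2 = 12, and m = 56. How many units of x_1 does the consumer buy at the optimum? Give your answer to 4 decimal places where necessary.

Demand: x_1*(p_1,p_2,m) = 0.375·m/p_1 and x_2* = 0.625·m/p_2.
At p_1=10, p_2=12, m=56: x_1* = 0.375·56/10 = 2.1.

x_1* = 2.1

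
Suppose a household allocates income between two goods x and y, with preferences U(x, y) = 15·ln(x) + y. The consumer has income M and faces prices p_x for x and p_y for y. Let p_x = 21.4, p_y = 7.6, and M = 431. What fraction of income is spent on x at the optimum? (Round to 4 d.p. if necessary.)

share on x = 0.2645

MU_x = 15/x, MU_y = 1. Tangency: 15/x = p_x/p_y.
So x*(p_x,p_y) = 15·p_y/p_x, independent of income; and y* = (M − 15·p_y)/p_y.
At the given prices: x* = 15·7.6/21.4 = 5.3271, and y* = 41.7105.
Expenditure on x: 21.4·5.3271 = 114; share = 0.2645.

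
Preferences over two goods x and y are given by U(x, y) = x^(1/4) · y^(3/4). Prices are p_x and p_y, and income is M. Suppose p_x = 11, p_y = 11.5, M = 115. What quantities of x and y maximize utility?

x* = 2.6136, y* = 7.5

Demand: x*(p_x,p_y,M) = 0.25·M/p_x and y* = 0.75·M/p_y.
At p_x=11, p_y=11.5, M=115: x* = 0.25·115/11 = 2.6136, y* = 7.5.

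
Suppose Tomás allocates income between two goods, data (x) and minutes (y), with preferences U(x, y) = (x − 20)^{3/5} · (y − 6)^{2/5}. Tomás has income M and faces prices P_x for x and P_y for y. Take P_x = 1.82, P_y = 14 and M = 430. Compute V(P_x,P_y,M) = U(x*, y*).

V = 38.3726

MRS = (3/2)·(y−6)/(x−20). Tangency with P_x/P_y gives y−6 = (2/3)·(P_x/P_y)·(x−20).
Substituting into the budget: x* = 20 + 0.6·(M − 20·P_x − 6·P_y)/P_x, and y* = 6 + 0.4·(…)/P_y.
Discretionary income = 430 − 20·1.82 − 6·14 = 309.6; x* = 20 + 0.6·309.6/1.82 = 122.0659; y* = 6 + 0.4·309.6/14 = 14.8457.
Utility at the optimum: U(122.0659, 14.8457) = 38.3726.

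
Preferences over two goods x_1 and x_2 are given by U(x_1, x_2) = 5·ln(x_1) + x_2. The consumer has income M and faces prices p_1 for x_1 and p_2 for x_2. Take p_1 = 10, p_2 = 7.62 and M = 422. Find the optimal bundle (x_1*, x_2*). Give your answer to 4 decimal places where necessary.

Set MRS = p_1/p_2: (5/x_1)/1 = p_1/p_2.
So x_1*(p_1,p_2) = 5·p_2/p_1, independent of income; and x_2* = (M − 5·p_2)/p_2.
At the given prices: x_1* = 5·7.62/10 = 3.81, and x_2* = 50.3806.

x_1* = 3.81, x_2* = 50.3806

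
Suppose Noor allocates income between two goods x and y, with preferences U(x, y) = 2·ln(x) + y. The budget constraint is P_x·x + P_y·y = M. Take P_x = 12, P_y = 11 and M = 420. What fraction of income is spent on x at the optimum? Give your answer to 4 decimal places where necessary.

Set MRS = P_x/P_y: (2/x)/1 = P_x/P_y.
So x*(P_x,P_y) = 2·P_y/P_x, independent of income; and y* = (M − 2·P_y)/P_y.
At the given prices: x* = 2·11/12 = 1.8333, and y* = 36.1818.
Expenditure on x: 12·1.8333 = 22; share = 0.0524.

share on x = 0.0524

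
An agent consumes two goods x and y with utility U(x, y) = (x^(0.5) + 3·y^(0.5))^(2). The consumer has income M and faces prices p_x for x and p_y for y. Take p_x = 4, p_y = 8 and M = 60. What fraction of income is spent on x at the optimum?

From the CES first-order condition, (1/3)·(y/x)^(0.5) = p_x/p_y.
Hence y/x = (3·p_x/p_y)^(1/(0.5)), i.e. raised to the 2 power.
Substitute y = (y/x)·x into the budget: x* = M/(p_x + p_y·(y/x)).
Numerically y/x = 2.25, so x* = 60/(4 + 8·2.25) = 2.7273 and y* = 2.25·2.7273 = 6.1364.
Expenditure on x: 4·2.7273 = 10.9091; share = 0.1818.

share on x = 0.1818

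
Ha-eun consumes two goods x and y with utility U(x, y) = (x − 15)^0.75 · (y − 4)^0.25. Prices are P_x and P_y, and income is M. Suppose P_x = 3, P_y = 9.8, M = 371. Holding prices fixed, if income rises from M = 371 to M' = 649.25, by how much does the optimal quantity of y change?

Δy* = 7.0982

Let x' = x−15, y' = y−4. MRS = 3·y'/x' = P_x/P_y.
After buying the subsistence bundle (15, 4), a share 0.75 of the remaining income goes to x: x* = 15 + 0.75·(M − 15P_x − 4P_y)/P_x.
Discretionary income = 371 − 15·3 − 4·9.8 = 286.8; y* = 4 + 0.25·286.8/9.8 = 11.3163.
At M' = 649.25: y* = 18.4145. Change: 18.4145 − 11.3163 = 7.0982.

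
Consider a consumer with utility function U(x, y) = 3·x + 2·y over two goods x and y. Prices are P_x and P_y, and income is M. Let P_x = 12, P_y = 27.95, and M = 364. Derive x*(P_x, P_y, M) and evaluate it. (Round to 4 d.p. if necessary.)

Perfect substitutes: compare marginal utility per dollar. 3/P_x vs 2/P_y → 0.25 vs 0.0716.
x gives more utility per dollar, so spend all income on x: x* = M/P_x, y* = 0.
Numerically: x* = 30.3333, y* = 0.

x* = 30.3333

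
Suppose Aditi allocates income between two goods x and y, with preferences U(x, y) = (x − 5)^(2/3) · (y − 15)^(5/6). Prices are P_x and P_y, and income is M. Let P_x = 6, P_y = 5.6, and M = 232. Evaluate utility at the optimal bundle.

V = 32.9648

After buying the subsistence bundle (5, 15), a share 4/9 of the remaining income goes to x: x* = 5 + 4/9·(M − 5P_x − 15P_y)/P_x.
Discretionary income = 232 − 5·6 − 15·5.6 = 118; x* = 5 + 4/9·118/6 = 13.7407; y* = 15 + 5/9·118/5.6 = 26.7063.
Utility at the optimum: U(13.7407, 26.7063) = 32.9648.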